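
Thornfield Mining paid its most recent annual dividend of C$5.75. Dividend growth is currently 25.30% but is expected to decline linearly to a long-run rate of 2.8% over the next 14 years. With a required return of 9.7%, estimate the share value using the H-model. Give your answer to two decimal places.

C$216.92

H-model: P₀ = D₀[(1+g_L) + H(g_S−g_L)]/(r−g_L), with H = 14/2 = 7.
P₀ = 5.75 × [(1+0.028) + 7×(0.253−0.028)] / (0.097−0.028)
   = 5.75 × 2.6030 / 0.069 = 216.9167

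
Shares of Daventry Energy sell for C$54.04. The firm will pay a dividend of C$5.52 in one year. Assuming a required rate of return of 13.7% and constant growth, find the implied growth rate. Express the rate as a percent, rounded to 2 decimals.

3.49%

From P₀ = D₁/(r − g), the implied growth is g = r − D₁/P₀.
g = 0.137 − 5.52/54.04 = 0.137 − 0.10215 = 0.03485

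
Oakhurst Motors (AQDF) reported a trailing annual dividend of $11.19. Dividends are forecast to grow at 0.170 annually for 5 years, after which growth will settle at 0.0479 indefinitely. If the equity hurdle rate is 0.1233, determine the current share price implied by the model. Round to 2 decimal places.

$253.97

Two-stage DDM. Project D₁…D_5 at 0.17, terminal growth 0.0479, discount at r = 0.1233.
D_1 = 13.0923
D_2 = 15.3180
D_3 = 17.9220
D_4 = 20.9688
D_5 = 24.5335
Terminal value at t=5: TV = D_6/(r−g) = 25.7086/(0.1233−0.0479) = 340.9635
P₀ = 13.0923/(1+0.1233)^1 + 15.3180/(1+0.1233)^2 + 17.9220/(1+0.1233)^3 + 20.9688/(1+0.1233)^4 + 24.5335/(1+0.1233)^5 + 340.9635/(1+0.1233)^5 = 253.9739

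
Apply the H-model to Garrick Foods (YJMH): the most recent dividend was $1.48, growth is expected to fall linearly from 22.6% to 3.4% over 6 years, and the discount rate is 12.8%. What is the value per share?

$25.35

H-model: P₀ = D₀[(1+g_L) + H(g_S−g_L)]/(r−g_L), with H = 6/2 = 3.
P₀ = 1.48 × [(1+0.034) + 3×(0.226−0.034)] / (0.128−0.034)
   = 1.48 × 1.6100 / 0.094 = 25.3489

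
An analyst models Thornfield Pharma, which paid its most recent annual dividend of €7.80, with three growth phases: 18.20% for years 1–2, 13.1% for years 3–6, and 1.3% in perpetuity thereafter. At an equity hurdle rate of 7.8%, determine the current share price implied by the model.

€237.36

Three-stage DDM. Project D₁…D_6; terminal Gordon value at t=6 with g = 0.013; discount at r = 0.078.
D_1 = 9.2196
D_2 = 10.8976
D_3 = 12.3251
D_4 = 13.9397
D_5 = 15.7658
D_6 = 17.8312
TV_6 = 18.0630/(0.078−0.013) = 277.8920
P₀ = Σ Dₜ/(1+r)ᵗ + TV_6/(1+r)^6 = 237.3609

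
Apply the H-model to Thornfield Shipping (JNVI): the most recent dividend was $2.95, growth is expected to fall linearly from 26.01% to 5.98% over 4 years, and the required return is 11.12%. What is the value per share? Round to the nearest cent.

H-model: P₀ = D₀[(1+g_L) + H(g_S−g_L)]/(r−g_L), with H = 4/2 = 2.
P₀ = 2.95 × [(1+0.0598) + 2×(0.2601−0.0598)] / (0.1112−0.0598)
   = 2.95 × 1.4604 / 0.0514 = 83.8167

$83.82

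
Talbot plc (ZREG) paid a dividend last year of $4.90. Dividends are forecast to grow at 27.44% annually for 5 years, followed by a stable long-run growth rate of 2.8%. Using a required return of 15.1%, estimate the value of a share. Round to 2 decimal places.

$101.75

Two-stage DDM. Project D₁…D_5 at 0.2744, terminal growth 0.028, discount at r = 0.151.
D_1 = 6.2446
D_2 = 7.9581
D_3 = 10.1418
D_4 = 12.9247
D_5 = 16.4712
Terminal value at t=5: TV = D_6/(r−g) = 16.9324/(0.151−0.028) = 137.6616
P₀ = 6.2446/(1+0.151)^1 + 7.9581/(1+0.151)^2 + 10.1418/(1+0.151)^3 + 12.9247/(1+0.151)^4 + 16.4712/(1+0.151)^5 + 137.6616/(1+0.151)^5 = 101.7463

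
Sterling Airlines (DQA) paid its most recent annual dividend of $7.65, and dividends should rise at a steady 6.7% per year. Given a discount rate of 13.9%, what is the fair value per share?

$113.37

Gordon growth model: P₀ = D₁/(r − g). D₁ = 7.65 × (1 + 0.067) = 8.1625.
P₀ = 8.1625 / (0.139 − 0.067) = 8.1625 / 0.072 = 113.3687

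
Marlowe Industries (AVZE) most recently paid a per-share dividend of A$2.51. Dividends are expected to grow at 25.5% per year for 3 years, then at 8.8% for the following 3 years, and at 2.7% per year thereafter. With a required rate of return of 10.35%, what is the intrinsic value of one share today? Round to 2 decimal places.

A$68.07

Three-stage DDM. Project D₁…D_6; terminal Gordon value at t=6 with g = 0.027; discount at r = 0.1035.
D_1 = 3.1500
D_2 = 3.9533
D_3 = 4.9614
D_4 = 5.3980
D_5 = 5.8730
D_6 = 6.3899
TV_6 = 6.5624/(0.1035−0.027) = 85.7829
P₀ = Σ Dₜ/(1+r)ᵗ + TV_6/(1+r)^6 = 68.0697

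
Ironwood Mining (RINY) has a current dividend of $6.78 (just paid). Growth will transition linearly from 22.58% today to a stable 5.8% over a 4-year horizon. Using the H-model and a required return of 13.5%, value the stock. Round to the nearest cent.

$122.71

H-model: P₀ = D₀[(1+g_L) + H(g_S−g_L)]/(r−g_L), with H = 4/2 = 2.
P₀ = 6.78 × [(1+0.058) + 2×(0.2258−0.058)] / (0.135−0.058)
   = 6.78 × 1.3936 / 0.077 = 122.7092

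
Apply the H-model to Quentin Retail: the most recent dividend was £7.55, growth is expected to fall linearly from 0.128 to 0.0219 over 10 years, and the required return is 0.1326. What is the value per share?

H-model: P₀ = D₀[(1+g_L) + H(g_S−g_L)]/(r−g_L), with H = 10/2 = 5.
P₀ = 7.55 × [(1+0.0219) + 5×(0.128−0.0219)] / (0.1326−0.0219)
   = 7.55 × 1.5524 / 0.1107 = 105.8773

£105.88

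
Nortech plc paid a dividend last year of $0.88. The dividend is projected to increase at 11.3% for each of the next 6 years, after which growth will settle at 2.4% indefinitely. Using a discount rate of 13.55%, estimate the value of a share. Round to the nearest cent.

Two-stage DDM. Project D₁…D_6 at 0.113, terminal growth 0.024, discount at r = 0.1355.
D_1 = 0.9794
D_2 = 1.0901
D_3 = 1.2133
D_4 = 1.3504
D_5 = 1.5030
D_6 = 1.6728
Terminal value at t=6: TV = D_7/(r−g) = 1.7130/(0.1355−0.024) = 15.3631
P₀ = 0.9794/(1+0.1355)^1 + 1.0901/(1+0.1355)^2 + 1.2133/(1+0.1355)^3 + 1.3504/(1+0.1355)^4 + 1.5030/(1+0.1355)^5 + 1.6728/(1+0.1355)^6 + 15.3631/(1+0.1355)^6 = 12.0930

$12.09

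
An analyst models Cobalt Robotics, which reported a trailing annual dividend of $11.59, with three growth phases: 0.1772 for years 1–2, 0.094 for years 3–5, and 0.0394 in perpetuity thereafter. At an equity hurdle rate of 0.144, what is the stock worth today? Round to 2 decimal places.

$164.54

Three-stage DDM. Project D₁…D_5; terminal Gordon value at t=5 with g = 0.0394; discount at r = 0.144.
D_1 = 13.6437
D_2 = 16.0614
D_3 = 17.5712
D_4 = 19.2229
D_5 = 21.0298
TV_5 = 21.8584/(0.144−0.0394) = 208.9714
P₀ = Σ Dₜ/(1+r)ᵗ + TV_5/(1+r)^5 = 164.5397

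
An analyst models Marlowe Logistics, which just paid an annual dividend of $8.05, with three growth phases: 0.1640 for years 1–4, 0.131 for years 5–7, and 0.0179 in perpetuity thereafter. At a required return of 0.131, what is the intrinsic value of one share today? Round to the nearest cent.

$143.00

Three-stage DDM. Project D₁…D_7; terminal Gordon value at t=7 with g = 0.0179; discount at r = 0.131.
D_1 = 9.3702
D_2 = 10.9069
D_3 = 12.6956
D_4 = 14.7777
D_5 = 16.7136
D_6 = 18.9031
D_7 = 21.3794
TV_7 = 21.7621/(0.131−0.0179) = 192.4146
P₀ = Σ Dₜ/(1+r)ᵗ + TV_7/(1+r)^7 = 142.9957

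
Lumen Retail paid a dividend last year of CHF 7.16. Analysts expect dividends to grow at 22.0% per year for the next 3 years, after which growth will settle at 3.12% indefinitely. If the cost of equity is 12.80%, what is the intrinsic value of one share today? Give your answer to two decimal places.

Two-stage DDM. Project D₁…D_3 at 0.22, terminal growth 0.0312, discount at r = 0.128.
D_1 = 8.7352
D_2 = 10.6569
D_3 = 13.0015
Terminal value at t=3: TV = D_4/(r−g) = 13.4071/(0.128−0.0312) = 138.5033
P₀ = 8.7352/(1+0.128)^1 + 10.6569/(1+0.128)^2 + 13.0015/(1+0.128)^3 + 138.5033/(1+0.128)^3 = 121.6794

CHF 121.68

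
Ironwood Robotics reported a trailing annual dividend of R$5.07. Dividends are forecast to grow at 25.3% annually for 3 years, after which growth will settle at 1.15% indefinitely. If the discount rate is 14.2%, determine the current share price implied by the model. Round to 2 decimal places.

Two-stage DDM. Project D₁…D_3 at 0.253, terminal growth 0.0115, discount at r = 0.142.
D_1 = 6.3527
D_2 = 7.9599
D_3 = 9.9738
Terminal value at t=3: TV = D_4/(r−g) = 10.0885/(0.142−0.0115) = 77.3066
P₀ = 6.3527/(1+0.142)^1 + 7.9599/(1+0.142)^2 + 9.9738/(1+0.142)^3 + 77.3066/(1+0.142)^3 = 70.2691

R$70.27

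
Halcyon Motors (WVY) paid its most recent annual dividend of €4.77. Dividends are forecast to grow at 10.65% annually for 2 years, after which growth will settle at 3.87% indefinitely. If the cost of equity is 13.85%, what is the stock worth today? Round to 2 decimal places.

Two-stage DDM. Project D₁…D_2 at 0.1065, terminal growth 0.0387, discount at r = 0.1385.
D_1 = 5.2780
D_2 = 5.8401
Terminal value at t=2: TV = D_3/(r−g) = 6.0661/(0.1385−0.0387) = 60.7828
P₀ = 5.2780/(1+0.1385)^1 + 5.8401/(1+0.1385)^2 + 60.7828/(1+0.1385)^2 = 56.0353

€56.04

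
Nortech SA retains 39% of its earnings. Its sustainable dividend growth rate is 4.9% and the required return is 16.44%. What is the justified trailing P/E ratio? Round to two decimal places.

5.54

Payout ratio b = 1 − 0.39 = 0.61.
Justified trailing P/E = b(1+g)/(r−g) = 0.61×(1+0.049)/(0.1644−0.049) = 5.5450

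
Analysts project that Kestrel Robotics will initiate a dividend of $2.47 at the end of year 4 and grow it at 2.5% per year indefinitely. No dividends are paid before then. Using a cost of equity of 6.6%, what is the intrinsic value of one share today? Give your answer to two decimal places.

$49.73

Deferred-dividend DDM. At t=3 the remaining stream is a growing perpetuity with first payment D_4 = 2.47.
V_3 = D_4/(r−g) = 2.47/(0.066−0.025) = 60.2439
P₀ = V_3/(1+r)^3 = 60.2439/(1+0.066)^3 = 49.7326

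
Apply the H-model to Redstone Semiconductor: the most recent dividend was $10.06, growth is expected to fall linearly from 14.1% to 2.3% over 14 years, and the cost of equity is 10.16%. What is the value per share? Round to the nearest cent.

H-model: P₀ = D₀[(1+g_L) + H(g_S−g_L)]/(r−g_L), with H = 14/2 = 7.
P₀ = 10.06 × [(1+0.023) + 7×(0.141−0.023)] / (0.1016−0.023)
   = 10.06 × 1.8490 / 0.0786 = 236.6532

$236.65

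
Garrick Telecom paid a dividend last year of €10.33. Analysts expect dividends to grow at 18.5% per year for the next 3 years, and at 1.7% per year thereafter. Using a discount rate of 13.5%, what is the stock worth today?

€135.12

Two-stage DDM. Project D₁…D_3 at 0.185, terminal growth 0.017, discount at r = 0.135.
D_1 = 12.2411
D_2 = 14.5056
D_3 = 17.1892
Terminal value at t=3: TV = D_4/(r−g) = 17.4814/(0.135−0.017) = 148.1475
P₀ = 12.2411/(1+0.135)^1 + 14.5056/(1+0.135)^2 + 17.1892/(1+0.135)^3 + 148.1475/(1+0.135)^3 = 135.1242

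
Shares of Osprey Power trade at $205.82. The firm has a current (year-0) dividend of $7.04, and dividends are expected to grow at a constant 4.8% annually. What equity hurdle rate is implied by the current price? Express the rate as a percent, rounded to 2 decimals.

Rearranging the constant-growth DDM: r = D₁/P₀ + g.
D₁ = 7.04 × (1 + 0.048) = 7.3779.
r = 7.3779 / 205.82 + 0.048 = 0.03585 + 0.048 = 0.08385

8.38%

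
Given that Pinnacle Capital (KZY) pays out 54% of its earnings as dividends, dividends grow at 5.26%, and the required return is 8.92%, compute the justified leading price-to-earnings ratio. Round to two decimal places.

14.75

Justified leading P/E = b/(r−g) = 0.54/(0.0892−0.0526) = 14.7541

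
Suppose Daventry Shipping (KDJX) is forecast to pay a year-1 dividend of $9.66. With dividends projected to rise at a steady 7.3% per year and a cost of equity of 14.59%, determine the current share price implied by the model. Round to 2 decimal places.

Gordon growth model: P₀ = D₁/(r − g), with D₁ = 9.66 given directly.
P₀ = 9.6600 / (0.1459 − 0.073) = 9.6600 / 0.0729 = 132.5103

$132.51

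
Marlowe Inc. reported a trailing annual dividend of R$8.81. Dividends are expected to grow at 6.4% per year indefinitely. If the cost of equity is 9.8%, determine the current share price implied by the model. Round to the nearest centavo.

R$275.70

Gordon growth model: P₀ = D₁/(r − g). D₁ = 8.81 × (1 + 0.064) = 9.3738.
P₀ = 9.3738 / (0.098 − 0.064) = 9.3738 / 0.034 = 275.7012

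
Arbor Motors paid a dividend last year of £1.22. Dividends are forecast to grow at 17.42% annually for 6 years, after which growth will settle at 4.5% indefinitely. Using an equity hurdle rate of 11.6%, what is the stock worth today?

Two-stage DDM. Project D₁…D_6 at 0.1742, terminal growth 0.045, discount at r = 0.116.
D_1 = 1.4325
D_2 = 1.6821
D_3 = 1.9751
D_4 = 2.3191
D_5 = 2.7231
D_6 = 3.1975
Terminal value at t=6: TV = D_7/(r−g) = 3.3414/(0.116−0.045) = 47.0620
P₀ = 1.4325/(1+0.116)^1 + 1.6821/(1+0.116)^2 + 1.9751/(1+0.116)^3 + 2.3191/(1+0.116)^4 + 2.7231/(1+0.116)^5 + 3.1975/(1+0.116)^6 + 47.0620/(1+0.116)^6 = 33.1389

£33.14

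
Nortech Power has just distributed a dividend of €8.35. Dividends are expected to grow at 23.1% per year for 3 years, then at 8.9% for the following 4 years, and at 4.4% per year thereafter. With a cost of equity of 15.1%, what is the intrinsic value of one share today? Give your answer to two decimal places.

Three-stage DDM. Project D₁…D_7; terminal Gordon value at t=7 with g = 0.044; discount at r = 0.151.
D_1 = 10.2789
D_2 = 12.6533
D_3 = 15.5762
D_4 = 16.9624
D_5 = 18.4721
D_6 = 20.1161
D_7 = 21.9065
TV_7 = 22.8703/(0.151−0.044) = 213.7415
P₀ = Σ Dₜ/(1+r)ᵗ + TV_7/(1+r)^7 = 144.2080

€144.21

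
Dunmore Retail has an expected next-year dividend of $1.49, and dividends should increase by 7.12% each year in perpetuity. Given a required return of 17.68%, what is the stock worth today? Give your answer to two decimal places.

$14.11

Gordon growth model: P₀ = D₁/(r − g), with D₁ = 1.49 given directly.
P₀ = 1.4900 / (0.1768 − 0.0712) = 1.4900 / 0.1056 = 14.1098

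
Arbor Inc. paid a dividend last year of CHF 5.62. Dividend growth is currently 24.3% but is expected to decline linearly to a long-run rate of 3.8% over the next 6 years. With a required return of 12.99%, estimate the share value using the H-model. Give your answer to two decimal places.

H-model: P₀ = D₀[(1+g_L) + H(g_S−g_L)]/(r−g_L), with H = 6/2 = 3.
P₀ = 5.62 × [(1+0.038) + 3×(0.243−0.038)] / (0.1299−0.038)
   = 5.62 × 1.6530 / 0.0919 = 101.0866

CHF 101.09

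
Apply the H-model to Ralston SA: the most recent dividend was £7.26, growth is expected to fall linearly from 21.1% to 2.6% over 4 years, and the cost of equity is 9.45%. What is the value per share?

H-model: P₀ = D₀[(1+g_L) + H(g_S−g_L)]/(r−g_L), with H = 4/2 = 2.
P₀ = 7.26 × [(1+0.026) + 2×(0.211−0.026)] / (0.0945−0.026)
   = 7.26 × 1.3960 / 0.0685 = 147.9556

£147.96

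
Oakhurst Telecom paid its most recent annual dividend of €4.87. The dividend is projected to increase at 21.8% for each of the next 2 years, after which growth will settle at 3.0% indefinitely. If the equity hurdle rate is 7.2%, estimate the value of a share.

Two-stage DDM. Project D₁…D_2 at 0.218, terminal growth 0.03, discount at r = 0.072.
D_1 = 5.9317
D_2 = 7.2248
Terminal value at t=2: TV = D_3/(r−g) = 7.4415/(0.072−0.03) = 177.1787
P₀ = 5.9317/(1+0.072)^1 + 7.2248/(1+0.072)^2 + 177.1787/(1+0.072)^2 = 165.9979

€166.00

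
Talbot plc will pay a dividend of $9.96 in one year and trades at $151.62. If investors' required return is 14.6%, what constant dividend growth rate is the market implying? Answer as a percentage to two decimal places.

From P₀ = D₁/(r − g), the implied growth is g = r − D₁/P₀.
g = 0.146 − 9.96/151.62 = 0.146 − 0.06569 = 0.08031

8.03%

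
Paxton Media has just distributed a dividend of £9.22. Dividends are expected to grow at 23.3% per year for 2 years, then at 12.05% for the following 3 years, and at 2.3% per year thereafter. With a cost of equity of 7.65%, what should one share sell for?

£322.81

Three-stage DDM. Project D₁…D_5; terminal Gordon value at t=5 with g = 0.023; discount at r = 0.0765.
D_1 = 11.3683
D_2 = 14.0171
D_3 = 15.7061
D_4 = 17.5987
D_5 = 19.7194
TV_5 = 20.1729/(0.0765−0.023) = 377.0635
P₀ = Σ Dₜ/(1+r)ᵗ + TV_5/(1+r)^5 = 322.8130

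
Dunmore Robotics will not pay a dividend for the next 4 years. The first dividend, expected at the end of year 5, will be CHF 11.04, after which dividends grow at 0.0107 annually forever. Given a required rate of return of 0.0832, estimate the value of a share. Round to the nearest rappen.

Deferred-dividend DDM. At t=4 the remaining stream is a growing perpetuity with first payment D_5 = 11.04.
V_4 = D_5/(r−g) = 11.04/(0.0832−0.0107) = 152.2759
P₀ = V_4/(1+r)^4 = 152.2759/(1+0.0832)^4 = 110.6105

CHF 110.61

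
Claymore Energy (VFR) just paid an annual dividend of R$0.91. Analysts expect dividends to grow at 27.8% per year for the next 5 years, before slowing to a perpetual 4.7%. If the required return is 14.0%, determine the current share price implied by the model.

Two-stage DDM. Project D₁…D_5 at 0.278, terminal growth 0.047, discount at r = 0.14.
D_1 = 1.1630
D_2 = 1.4863
D_3 = 1.8995
D_4 = 2.4275
D_5 = 3.1024
Terminal value at t=5: TV = D_6/(r−g) = 3.2482/(0.14−0.047) = 34.9268
P₀ = 1.1630/(1+0.14)^1 + 1.4863/(1+0.14)^2 + 1.8995/(1+0.14)^3 + 2.4275/(1+0.14)^4 + 3.1024/(1+0.14)^5 + 34.9268/(1+0.14)^5 = 24.6344

R$24.63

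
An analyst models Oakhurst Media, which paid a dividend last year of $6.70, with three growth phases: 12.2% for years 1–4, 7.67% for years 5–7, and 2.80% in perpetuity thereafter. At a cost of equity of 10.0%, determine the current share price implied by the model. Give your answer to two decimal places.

Three-stage DDM. Project D₁…D_7; terminal Gordon value at t=7 with g = 0.028; discount at r = 0.1.
D_1 = 7.5174
D_2 = 8.4345
D_3 = 9.4635
D_4 = 10.6181
D_5 = 11.4325
D_6 = 12.3094
D_7 = 13.2535
TV_7 = 13.6246/(0.1−0.028) = 189.2304
P₀ = Σ Dₜ/(1+r)ᵗ + TV_7/(1+r)^7 = 146.1203

$146.12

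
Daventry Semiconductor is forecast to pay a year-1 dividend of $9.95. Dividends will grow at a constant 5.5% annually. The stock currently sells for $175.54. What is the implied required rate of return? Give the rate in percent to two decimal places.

Rearranging the constant-growth DDM: r = D₁/P₀ + g.
r = 9.9500 / 175.54 + 0.055 = 0.05668 + 0.055 = 0.11168

11.17%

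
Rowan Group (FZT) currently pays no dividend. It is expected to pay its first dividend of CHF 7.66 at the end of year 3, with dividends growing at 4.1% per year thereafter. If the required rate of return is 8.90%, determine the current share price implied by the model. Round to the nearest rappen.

Deferred-dividend DDM. At t=2 the remaining stream is a growing perpetuity with first payment D_3 = 7.66.
V_2 = D_3/(r−g) = 7.66/(0.089−0.041) = 159.5833
P₀ = V_2/(1+r)^2 = 159.5833/(1+0.089)^2 = 134.5649

CHF 134.56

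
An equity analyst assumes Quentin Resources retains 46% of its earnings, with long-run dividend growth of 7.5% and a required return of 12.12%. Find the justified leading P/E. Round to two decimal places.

11.69

Payout ratio b = 1 − 0.46 = 0.54.
Justified leading P/E = b/(r−g) = 0.54/(0.1212−0.075) = 11.6883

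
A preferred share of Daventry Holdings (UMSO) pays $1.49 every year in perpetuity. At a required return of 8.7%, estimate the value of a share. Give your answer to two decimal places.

Zero-growth DDM (perpetuity): P₀ = D/r = 1.49 / 0.087 = 17.1264

$17.13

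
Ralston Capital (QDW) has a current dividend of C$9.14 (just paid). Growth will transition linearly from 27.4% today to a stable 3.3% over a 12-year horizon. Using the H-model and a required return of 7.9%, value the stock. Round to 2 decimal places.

H-model: P₀ = D₀[(1+g_L) + H(g_S−g_L)]/(r−g_L), with H = 12/2 = 6.
P₀ = 9.14 × [(1+0.033) + 6×(0.274−0.033)] / (0.079−0.033)
   = 9.14 × 2.4790 / 0.046 = 492.5665

C$492.57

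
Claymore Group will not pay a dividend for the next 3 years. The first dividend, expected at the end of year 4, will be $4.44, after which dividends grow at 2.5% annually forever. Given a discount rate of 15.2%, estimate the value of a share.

Deferred-dividend DDM. At t=3 the remaining stream is a growing perpetuity with first payment D_4 = 4.44.
V_3 = D_4/(r−g) = 4.44/(0.152−0.025) = 34.9606
P₀ = V_3/(1+r)^3 = 34.9606/(1+0.152)^3 = 22.8677

$22.87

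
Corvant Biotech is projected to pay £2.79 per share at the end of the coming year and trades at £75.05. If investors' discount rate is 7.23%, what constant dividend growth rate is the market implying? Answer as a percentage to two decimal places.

3.51%

From P₀ = D₁/(r − g), the implied growth is g = r − D₁/P₀.
g = 0.0723 − 2.79/75.05 = 0.0723 − 0.03718 = 0.03512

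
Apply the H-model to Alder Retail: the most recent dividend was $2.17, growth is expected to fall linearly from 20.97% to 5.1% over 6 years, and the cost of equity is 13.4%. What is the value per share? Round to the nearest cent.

H-model: P₀ = D₀[(1+g_L) + H(g_S−g_L)]/(r−g_L), with H = 6/2 = 3.
P₀ = 2.17 × [(1+0.051) + 3×(0.2097−0.051)] / (0.134−0.051)
   = 2.17 × 1.5271 / 0.083 = 39.9254

$39.93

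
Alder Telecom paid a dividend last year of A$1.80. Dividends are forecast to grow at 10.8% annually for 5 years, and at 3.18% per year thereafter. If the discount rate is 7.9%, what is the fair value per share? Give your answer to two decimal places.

Two-stage DDM. Project D₁…D_5 at 0.108, terminal growth 0.0318, discount at r = 0.079.
D_1 = 1.9944
D_2 = 2.2098
D_3 = 2.4485
D_4 = 2.7129
D_5 = 3.0059
Terminal value at t=5: TV = D_6/(r−g) = 3.1015/(0.079−0.0318) = 65.7090
P₀ = 1.9944/(1+0.079)^1 + 2.2098/(1+0.079)^2 + 2.4485/(1+0.079)^3 + 2.7129/(1+0.079)^4 + 3.0059/(1+0.079)^5 + 65.7090/(1+0.079)^5 = 54.6803

A$54.68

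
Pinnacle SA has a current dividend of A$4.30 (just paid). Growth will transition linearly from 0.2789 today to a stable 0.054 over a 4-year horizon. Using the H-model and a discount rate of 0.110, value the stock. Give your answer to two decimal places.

H-model: P₀ = D₀[(1+g_L) + H(g_S−g_L)]/(r−g_L), with H = 4/2 = 2.
P₀ = 4.30 × [(1+0.054) + 2×(0.2789−0.054)] / (0.11−0.054)
   = 4.30 × 1.5038 / 0.056 = 115.4704

A$115.47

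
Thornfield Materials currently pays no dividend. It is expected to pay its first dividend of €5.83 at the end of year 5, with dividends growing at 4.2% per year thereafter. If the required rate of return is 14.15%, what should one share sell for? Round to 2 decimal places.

Deferred-dividend DDM. At t=4 the remaining stream is a growing perpetuity with first payment D_5 = 5.83.
V_4 = D_5/(r−g) = 5.83/(0.1415−0.042) = 58.5930
P₀ = V_4/(1+r)^4 = 58.5930/(1+0.1415)^4 = 34.5097

€34.51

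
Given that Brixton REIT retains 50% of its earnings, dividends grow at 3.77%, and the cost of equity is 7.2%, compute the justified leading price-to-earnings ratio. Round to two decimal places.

14.58

Payout ratio b = 1 − 0.50 = 0.50.
Justified leading P/E = b/(r−g) = 0.50/(0.072−0.0377) = 14.5773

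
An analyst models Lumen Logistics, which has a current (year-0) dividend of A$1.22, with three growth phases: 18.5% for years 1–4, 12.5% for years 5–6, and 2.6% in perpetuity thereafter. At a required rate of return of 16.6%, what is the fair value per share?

Three-stage DDM. Project D₁…D_6; terminal Gordon value at t=6 with g = 0.026; discount at r = 0.166.
D_1 = 1.4457
D_2 = 1.7132
D_3 = 2.0301
D_4 = 2.4057
D_5 = 2.7064
D_6 = 3.0447
TV_6 = 3.1238/(0.166−0.026) = 22.3130
P₀ = Σ Dₜ/(1+r)ᵗ + TV_6/(1+r)^6 = 16.4284

A$16.43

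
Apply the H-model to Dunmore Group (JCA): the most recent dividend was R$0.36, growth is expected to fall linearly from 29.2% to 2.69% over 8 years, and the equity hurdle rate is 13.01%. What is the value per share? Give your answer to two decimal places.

H-model: P₀ = D₀[(1+g_L) + H(g_S−g_L)]/(r−g_L), with H = 8/2 = 4.
P₀ = 0.36 × [(1+0.0269) + 4×(0.292−0.0269)] / (0.1301−0.0269)
   = 0.36 × 2.0873 / 0.1032 = 7.2813

R$7.28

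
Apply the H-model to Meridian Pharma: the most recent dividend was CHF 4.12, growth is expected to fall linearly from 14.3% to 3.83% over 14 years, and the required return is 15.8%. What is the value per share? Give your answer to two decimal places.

CHF 60.96

H-model: P₀ = D₀[(1+g_L) + H(g_S−g_L)]/(r−g_L), with H = 14/2 = 7.
P₀ = 4.12 × [(1+0.0383) + 7×(0.143−0.0383)] / (0.158−0.0383)
   = 4.12 × 1.7712 / 0.1197 = 60.9636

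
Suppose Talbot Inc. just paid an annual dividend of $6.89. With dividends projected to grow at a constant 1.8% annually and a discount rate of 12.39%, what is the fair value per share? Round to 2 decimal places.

$66.23

Gordon growth model: P₀ = D₁/(r − g). D₁ = 6.89 × (1 + 0.018) = 7.0140.
P₀ = 7.0140 / (0.1239 − 0.018) = 7.0140 / 0.1059 = 66.2325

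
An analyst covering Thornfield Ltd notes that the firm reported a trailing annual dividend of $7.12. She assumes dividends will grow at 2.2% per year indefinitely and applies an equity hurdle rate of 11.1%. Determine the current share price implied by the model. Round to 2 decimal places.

Gordon growth model: P₀ = D₁/(r − g). D₁ = 7.12 × (1 + 0.022) = 7.2766.
P₀ = 7.2766 / (0.111 − 0.022) = 7.2766 / 0.089 = 81.7600

$81.76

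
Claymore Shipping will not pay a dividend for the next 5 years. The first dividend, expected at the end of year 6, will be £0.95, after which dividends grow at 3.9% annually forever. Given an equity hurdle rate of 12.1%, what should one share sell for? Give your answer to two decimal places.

Deferred-dividend DDM. At t=5 the remaining stream is a growing perpetuity with first payment D_6 = 0.95.
V_5 = D_6/(r−g) = 0.95/(0.121−0.039) = 11.5854
P₀ = V_5/(1+r)^5 = 11.5854/(1+0.121)^5 = 6.5446

£6.54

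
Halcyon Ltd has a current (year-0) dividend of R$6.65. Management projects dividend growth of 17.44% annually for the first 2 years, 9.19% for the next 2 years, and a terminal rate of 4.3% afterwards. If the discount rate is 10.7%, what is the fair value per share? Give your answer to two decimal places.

R$147.87

Three-stage DDM. Project D₁…D_4; terminal Gordon value at t=4 with g = 0.043; discount at r = 0.107.
D_1 = 7.8098
D_2 = 9.1718
D_3 = 10.0147
D_4 = 10.9350
TV_4 = 11.4052/(0.107−0.043) = 178.2066
P₀ = Σ Dₜ/(1+r)ᵗ + TV_4/(1+r)^4 = 147.8712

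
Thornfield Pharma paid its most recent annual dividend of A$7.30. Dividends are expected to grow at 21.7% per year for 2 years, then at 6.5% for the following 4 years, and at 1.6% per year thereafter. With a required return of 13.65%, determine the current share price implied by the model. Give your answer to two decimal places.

Three-stage DDM. Project D₁…D_6; terminal Gordon value at t=6 with g = 0.016; discount at r = 0.1365.
D_1 = 8.8841
D_2 = 10.8119
D_3 = 11.5147
D_4 = 12.2632
D_5 = 13.0603
D_6 = 13.9092
TV_6 = 14.1318/(0.1365−0.016) = 117.2760
P₀ = Σ Dₜ/(1+r)ᵗ + TV_6/(1+r)^6 = 99.1499

A$99.15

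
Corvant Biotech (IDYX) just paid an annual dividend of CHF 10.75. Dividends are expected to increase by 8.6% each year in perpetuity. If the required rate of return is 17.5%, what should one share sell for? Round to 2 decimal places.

CHF 131.17

Gordon growth model: P₀ = D₁/(r − g). D₁ = 10.75 × (1 + 0.086) = 11.6745.
P₀ = 11.6745 / (0.175 − 0.086) = 11.6745 / 0.089 = 131.1742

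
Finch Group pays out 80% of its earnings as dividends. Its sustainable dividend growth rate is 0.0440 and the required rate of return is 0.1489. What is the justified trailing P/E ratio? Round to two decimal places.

Justified trailing P/E = b(1+g)/(r−g) = 0.80×(1+0.044)/(0.1489−0.044) = 7.9619

7.96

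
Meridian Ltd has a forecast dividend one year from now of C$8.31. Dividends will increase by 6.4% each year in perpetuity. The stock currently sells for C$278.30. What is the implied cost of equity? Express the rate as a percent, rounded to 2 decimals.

Rearranging the constant-growth DDM: r = D₁/P₀ + g.
r = 8.3100 / 278.30 + 0.064 = 0.02986 + 0.064 = 0.09386

9.39%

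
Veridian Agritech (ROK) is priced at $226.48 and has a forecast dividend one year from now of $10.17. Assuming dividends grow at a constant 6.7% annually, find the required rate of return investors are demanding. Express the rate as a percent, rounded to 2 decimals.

11.19%

Rearranging the constant-growth DDM: r = D₁/P₀ + g.
r = 10.1700 / 226.48 + 0.067 = 0.04490 + 0.067 = 0.11190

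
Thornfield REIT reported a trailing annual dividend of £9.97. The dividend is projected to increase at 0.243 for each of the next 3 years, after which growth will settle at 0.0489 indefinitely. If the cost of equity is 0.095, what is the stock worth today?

£370.57

Two-stage DDM. Project D₁…D_3 at 0.243, terminal growth 0.0489, discount at r = 0.095.
D_1 = 12.3927
D_2 = 15.4041
D_3 = 19.1473
Terminal value at t=3: TV = D_4/(r−g) = 20.0836/(0.095−0.0489) = 435.6540
P₀ = 12.3927/(1+0.095)^1 + 15.4041/(1+0.095)^2 + 19.1473/(1+0.095)^3 + 435.6540/(1+0.095)^3 = 370.5660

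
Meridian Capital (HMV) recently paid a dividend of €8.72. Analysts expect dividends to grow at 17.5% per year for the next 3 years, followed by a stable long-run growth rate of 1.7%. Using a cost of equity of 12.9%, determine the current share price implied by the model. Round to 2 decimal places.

Two-stage DDM. Project D₁…D_3 at 0.175, terminal growth 0.017, discount at r = 0.129.
D_1 = 10.2460
D_2 = 12.0391
D_3 = 14.1459
Terminal value at t=3: TV = D_4/(r−g) = 14.3864/(0.129−0.017) = 128.4497
P₀ = 10.2460/(1+0.129)^1 + 12.0391/(1+0.129)^2 + 14.1459/(1+0.129)^3 + 128.4497/(1+0.129)^3 = 117.6091

€117.61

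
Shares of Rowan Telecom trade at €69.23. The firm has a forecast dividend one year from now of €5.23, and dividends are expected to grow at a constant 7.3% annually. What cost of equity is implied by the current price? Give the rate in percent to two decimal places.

Rearranging the constant-growth DDM: r = D₁/P₀ + g.
r = 5.2300 / 69.23 + 0.073 = 0.07555 + 0.073 = 0.14855

14.85%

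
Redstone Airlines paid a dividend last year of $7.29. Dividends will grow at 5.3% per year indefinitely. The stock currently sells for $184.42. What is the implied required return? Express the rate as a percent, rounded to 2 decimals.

9.46%

Rearranging the constant-growth DDM: r = D₁/P₀ + g.
D₁ = 7.29 × (1 + 0.053) = 7.6764.
r = 7.6764 / 184.42 + 0.053 = 0.04162 + 0.053 = 0.09462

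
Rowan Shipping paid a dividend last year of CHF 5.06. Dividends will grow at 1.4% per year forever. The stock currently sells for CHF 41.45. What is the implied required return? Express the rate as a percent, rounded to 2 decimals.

Rearranging the constant-growth DDM: r = D₁/P₀ + g.
D₁ = 5.06 × (1 + 0.014) = 5.1308.
r = 5.1308 / 41.45 + 0.014 = 0.12378 + 0.014 = 0.13778

13.78%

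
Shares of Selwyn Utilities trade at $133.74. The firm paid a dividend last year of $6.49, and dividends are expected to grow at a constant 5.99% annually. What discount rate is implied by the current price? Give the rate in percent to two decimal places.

Rearranging the constant-growth DDM: r = D₁/P₀ + g.
D₁ = 6.49 × (1 + 0.0599) = 6.8788.
r = 6.8788 / 133.74 + 0.0599 = 0.05143 + 0.0599 = 0.11133

11.13%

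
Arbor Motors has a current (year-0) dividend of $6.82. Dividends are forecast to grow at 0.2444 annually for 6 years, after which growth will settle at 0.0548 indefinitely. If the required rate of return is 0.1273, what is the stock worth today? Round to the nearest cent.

Two-stage DDM. Project D₁…D_6 at 0.2444, terminal growth 0.0548, discount at r = 0.1273.
D_1 = 8.4868
D_2 = 10.5610
D_3 = 13.1421
D_4 = 16.3540
D_5 = 20.3509
D_6 = 25.3247
Terminal value at t=6: TV = D_7/(r−g) = 26.7125/(0.1273−0.0548) = 368.4483
P₀ = 8.4868/(1+0.1273)^1 + 10.5610/(1+0.1273)^2 + 13.1421/(1+0.1273)^3 + 16.3540/(1+0.1273)^4 + 20.3509/(1+0.1273)^5 + 25.3247/(1+0.1273)^6 + 368.4483/(1+0.1273)^6 = 238.1887

$238.19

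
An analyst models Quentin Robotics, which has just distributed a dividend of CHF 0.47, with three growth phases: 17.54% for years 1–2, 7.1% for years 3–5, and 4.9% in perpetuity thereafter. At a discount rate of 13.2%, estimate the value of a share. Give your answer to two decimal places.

CHF 7.78

Three-stage DDM. Project D₁…D_5; terminal Gordon value at t=5 with g = 0.049; discount at r = 0.132.
D_1 = 0.5524
D_2 = 0.6493
D_3 = 0.6954
D_4 = 0.7448
D_5 = 0.7977
TV_5 = 0.8368/(0.132−0.049) = 10.0817
P₀ = Σ Dₜ/(1+r)ᵗ + TV_5/(1+r)^5 = 7.7807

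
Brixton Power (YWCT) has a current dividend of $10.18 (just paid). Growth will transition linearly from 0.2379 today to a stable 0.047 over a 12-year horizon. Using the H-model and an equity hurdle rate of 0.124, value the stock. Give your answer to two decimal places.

H-model: P₀ = D₀[(1+g_L) + H(g_S−g_L)]/(r−g_L), with H = 12/2 = 6.
P₀ = 10.18 × [(1+0.047) + 6×(0.2379−0.047)] / (0.124−0.047)
   = 10.18 × 2.1924 / 0.077 = 289.8524

$289.85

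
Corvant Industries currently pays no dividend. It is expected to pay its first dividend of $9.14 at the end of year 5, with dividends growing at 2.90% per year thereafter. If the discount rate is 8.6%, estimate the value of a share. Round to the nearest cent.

Deferred-dividend DDM. At t=4 the remaining stream is a growing perpetuity with first payment D_5 = 9.14.
V_4 = D_5/(r−g) = 9.14/(0.086−0.029) = 160.3509
P₀ = V_4/(1+r)^4 = 160.3509/(1+0.086)^4 = 115.2795

$115.28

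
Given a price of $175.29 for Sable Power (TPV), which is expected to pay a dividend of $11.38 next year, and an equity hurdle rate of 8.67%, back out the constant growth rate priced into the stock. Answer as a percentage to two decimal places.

From P₀ = D₁/(r − g), the implied growth is g = r − D₁/P₀.
g = 0.0867 − 11.38/175.29 = 0.0867 − 0.06492 = 0.02178

2.18%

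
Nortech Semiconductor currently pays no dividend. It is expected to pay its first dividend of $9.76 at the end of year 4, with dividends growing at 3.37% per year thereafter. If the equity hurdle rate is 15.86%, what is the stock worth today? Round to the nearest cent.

$50.24

Deferred-dividend DDM. At t=3 the remaining stream is a growing perpetuity with first payment D_4 = 9.76.
V_3 = D_4/(r−g) = 9.76/(0.1586−0.0337) = 78.1425
P₀ = V_3/(1+r)^3 = 78.1425/(1+0.1586)^3 = 50.2443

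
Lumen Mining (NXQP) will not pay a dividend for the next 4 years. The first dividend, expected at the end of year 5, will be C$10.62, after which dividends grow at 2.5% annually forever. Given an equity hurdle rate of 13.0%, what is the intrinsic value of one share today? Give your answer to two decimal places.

Deferred-dividend DDM. At t=4 the remaining stream is a growing perpetuity with first payment D_5 = 10.62.
V_4 = D_5/(r−g) = 10.62/(0.13−0.025) = 101.1429
P₀ = V_4/(1+r)^4 = 101.1429/(1+0.13)^4 = 62.0328

C$62.03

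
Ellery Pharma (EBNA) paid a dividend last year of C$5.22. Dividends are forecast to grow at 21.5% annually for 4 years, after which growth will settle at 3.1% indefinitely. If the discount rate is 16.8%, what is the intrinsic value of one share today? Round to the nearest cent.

Two-stage DDM. Project D₁…D_4 at 0.215, terminal growth 0.031, discount at r = 0.168.
D_1 = 6.3423
D_2 = 7.7059
D_3 = 9.3627
D_4 = 11.3756
Terminal value at t=4: TV = D_5/(r−g) = 11.7283/(0.168−0.031) = 85.6079
P₀ = 6.3423/(1+0.168)^1 + 7.7059/(1+0.168)^2 + 9.3627/(1+0.168)^3 + 11.3756/(1+0.168)^4 + 85.6079/(1+0.168)^4 = 69.0651

C$69.07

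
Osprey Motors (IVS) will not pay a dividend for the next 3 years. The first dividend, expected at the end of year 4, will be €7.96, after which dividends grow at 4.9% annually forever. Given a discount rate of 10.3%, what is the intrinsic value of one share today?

€109.85

Deferred-dividend DDM. At t=3 the remaining stream is a growing perpetuity with first payment D_4 = 7.96.
V_3 = D_4/(r−g) = 7.96/(0.103−0.049) = 147.4074
P₀ = V_3/(1+r)^3 = 147.4074/(1+0.103)^3 = 109.8482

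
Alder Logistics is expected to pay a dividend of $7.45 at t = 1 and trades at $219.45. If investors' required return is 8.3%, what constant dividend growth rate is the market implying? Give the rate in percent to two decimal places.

4.91%

From P₀ = D₁/(r − g), the implied growth is g = r − D₁/P₀.
g = 0.083 − 7.45/219.45 = 0.083 − 0.03395 = 0.04905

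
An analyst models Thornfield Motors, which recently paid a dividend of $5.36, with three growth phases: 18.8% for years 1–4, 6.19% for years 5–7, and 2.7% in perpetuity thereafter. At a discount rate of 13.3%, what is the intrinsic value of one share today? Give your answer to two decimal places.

Three-stage DDM. Project D₁…D_7; terminal Gordon value at t=7 with g = 0.027; discount at r = 0.133.
D_1 = 6.3677
D_2 = 7.5648
D_3 = 8.9870
D_4 = 10.6765
D_5 = 11.3374
D_6 = 12.0392
D_7 = 12.7844
TV_7 = 13.1296/(0.133−0.027) = 123.8643
P₀ = Σ Dₜ/(1+r)ᵗ + TV_7/(1+r)^7 = 92.9511

$92.95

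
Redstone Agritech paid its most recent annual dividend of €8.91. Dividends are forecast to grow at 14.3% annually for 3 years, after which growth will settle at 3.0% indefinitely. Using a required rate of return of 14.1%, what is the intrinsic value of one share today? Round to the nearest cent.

Two-stage DDM. Project D₁…D_3 at 0.143, terminal growth 0.03, discount at r = 0.141.
D_1 = 10.1841
D_2 = 11.6405
D_3 = 13.3050
Terminal value at t=3: TV = D_4/(r−g) = 13.7042/(0.141−0.03) = 123.4612
P₀ = 10.1841/(1+0.141)^1 + 11.6405/(1+0.141)^2 + 13.3050/(1+0.141)^3 + 123.4612/(1+0.141)^3 = 109.9377

€109.94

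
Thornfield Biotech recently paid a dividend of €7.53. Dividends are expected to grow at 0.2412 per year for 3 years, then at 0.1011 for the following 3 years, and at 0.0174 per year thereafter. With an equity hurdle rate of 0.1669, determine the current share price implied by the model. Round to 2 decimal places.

Three-stage DDM. Project D₁…D_6; terminal Gordon value at t=6 with g = 0.0174; discount at r = 0.1669.
D_1 = 9.3462
D_2 = 11.6005
D_3 = 14.3986
D_4 = 15.8543
D_5 = 17.4572
D_6 = 19.2221
TV_6 = 19.5566/(0.1669−0.0174) = 130.8131
P₀ = Σ Dₜ/(1+r)ᵗ + TV_6/(1+r)^6 = 101.6385

€101.64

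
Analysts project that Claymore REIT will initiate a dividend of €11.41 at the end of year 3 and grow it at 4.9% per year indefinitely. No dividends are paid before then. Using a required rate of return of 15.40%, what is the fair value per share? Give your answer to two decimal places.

€81.60

Deferred-dividend DDM. At t=2 the remaining stream is a growing perpetuity with first payment D_3 = 11.41.
V_2 = D_3/(r−g) = 11.41/(0.154−0.049) = 108.6667
P₀ = V_2/(1+r)^2 = 108.6667/(1+0.154)^2 = 81.5990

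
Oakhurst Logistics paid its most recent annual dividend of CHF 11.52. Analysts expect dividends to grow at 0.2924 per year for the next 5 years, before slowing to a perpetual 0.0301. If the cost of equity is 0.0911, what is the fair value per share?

Two-stage DDM. Project D₁…D_5 at 0.2924, terminal growth 0.0301, discount at r = 0.0911.
D_1 = 14.8884
D_2 = 19.2418
D_3 = 24.8681
D_4 = 32.1396
D_5 = 41.5372
Terminal value at t=5: TV = D_6/(r−g) = 42.7875/(0.0911−0.0301) = 701.4339
P₀ = 14.8884/(1+0.0911)^1 + 19.2418/(1+0.0911)^2 + 24.8681/(1+0.0911)^3 + 32.1396/(1+0.0911)^4 + 41.5372/(1+0.0911)^5 + 701.4339/(1+0.0911)^5 = 552.0808

CHF 552.08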